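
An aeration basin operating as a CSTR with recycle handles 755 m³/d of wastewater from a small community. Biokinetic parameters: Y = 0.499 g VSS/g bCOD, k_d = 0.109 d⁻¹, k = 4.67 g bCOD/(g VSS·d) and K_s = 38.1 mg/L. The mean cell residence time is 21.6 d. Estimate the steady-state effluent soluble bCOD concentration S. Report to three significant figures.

S ≈ 2.72 mg/L

Effluent substrate depends only on kinetics and SRT: S = K_s(1 + k_d θ_c) / [θ_c(Yk − k_d) − 1] = 38.1 × (1 + 0.109 × 21.6) / [21.6 × (0.499 × 4.67 − 0.109) − 1] = 127.8 / 46.98 = 2.720 mg/L.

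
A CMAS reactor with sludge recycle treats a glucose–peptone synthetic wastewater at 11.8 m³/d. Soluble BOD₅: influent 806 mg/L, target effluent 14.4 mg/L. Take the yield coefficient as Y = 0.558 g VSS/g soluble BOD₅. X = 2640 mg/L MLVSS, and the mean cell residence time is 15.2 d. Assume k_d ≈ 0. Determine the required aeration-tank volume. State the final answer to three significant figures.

V ≈ 30.0 m³

Biomass mass balance (decay neglected): V·X = Y·Q·(S₀ − S)·θ_c, so V = 0.558 × 11.8 × (806 − 14.4) × 15.2 / 2640 = 30.01 m³.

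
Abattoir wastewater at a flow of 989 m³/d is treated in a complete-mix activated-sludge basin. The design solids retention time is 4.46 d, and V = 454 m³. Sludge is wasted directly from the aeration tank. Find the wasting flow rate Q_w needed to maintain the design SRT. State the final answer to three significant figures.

Q_w ≈ 102 m³/d

For wasting at MLVSS concentration, Q_w = V/θ_c = 454.0/4.46 = 101.8 m³/d.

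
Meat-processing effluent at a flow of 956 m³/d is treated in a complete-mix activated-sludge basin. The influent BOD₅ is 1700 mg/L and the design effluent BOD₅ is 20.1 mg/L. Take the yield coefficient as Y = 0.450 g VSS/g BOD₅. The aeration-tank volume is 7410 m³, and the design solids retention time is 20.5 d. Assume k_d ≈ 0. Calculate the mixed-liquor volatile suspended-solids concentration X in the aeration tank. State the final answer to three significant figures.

X ≈ 2000 mg/L

From V·X = Y·Q·(S₀ − S)·θ_c (decay neglected): X = 0.450 × 956 × (1700 − 20.1) × 20.5 / 7410 = 1999 mg/L.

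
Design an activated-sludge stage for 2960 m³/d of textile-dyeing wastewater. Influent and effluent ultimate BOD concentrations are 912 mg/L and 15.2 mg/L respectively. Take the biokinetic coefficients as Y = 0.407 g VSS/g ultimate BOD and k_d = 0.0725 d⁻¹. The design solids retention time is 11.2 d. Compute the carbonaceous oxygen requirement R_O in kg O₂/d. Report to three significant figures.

R_O ≈ 1810 kg O₂/d

Y_obs = Y / (1 + k_d θ_c) = 0.407 / (1 + 0.0725 × 11.2) = 0.407 / 1.812 = 0.2246.
Mass of ultimate BOD removed per day: Q(S₀ − S) = 2960 × 896.8 g/m³ = 2655 kg/d.
Biomass synthesised: P_X = Y_obs × 2655 = 596.2 kg VSS/d.
R_O = Q·(S₀ − S) − 1.42·P_X = 2655 − 1.42 × 596.2 = 1808 kg O₂/d.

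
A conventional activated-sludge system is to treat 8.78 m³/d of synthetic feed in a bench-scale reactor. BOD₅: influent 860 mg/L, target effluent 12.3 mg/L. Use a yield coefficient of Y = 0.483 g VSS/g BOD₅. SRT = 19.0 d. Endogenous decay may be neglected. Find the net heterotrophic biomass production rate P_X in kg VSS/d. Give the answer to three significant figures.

With endogenous decay neglected, the observed yield equals the true yield: Y_obs = Y = 0.483 g VSS/g BOD₅.
Mass of BOD₅ removed per day: Q(S₀ − S) = 8.78 × 847.7 g/m³ = 7.443 kg/d.
Biomass produced: P_X = Y_obs·Q·ΔS = 0.4830 × 7.443 ≈ 3.595 kg VSS/d.

P_X ≈ 3.59 kg VSS/d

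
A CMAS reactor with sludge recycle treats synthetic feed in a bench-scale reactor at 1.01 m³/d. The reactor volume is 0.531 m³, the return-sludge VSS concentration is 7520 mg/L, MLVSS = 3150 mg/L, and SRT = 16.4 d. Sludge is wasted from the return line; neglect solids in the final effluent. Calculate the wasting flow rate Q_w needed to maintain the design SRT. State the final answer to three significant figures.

Q_w ≈ 0.0136 m³/d

Q_w = (V·X)/(θ_c X_r) = 0.5310 × 3150 / (16.4 × 7520) = 0.01356 m³/d.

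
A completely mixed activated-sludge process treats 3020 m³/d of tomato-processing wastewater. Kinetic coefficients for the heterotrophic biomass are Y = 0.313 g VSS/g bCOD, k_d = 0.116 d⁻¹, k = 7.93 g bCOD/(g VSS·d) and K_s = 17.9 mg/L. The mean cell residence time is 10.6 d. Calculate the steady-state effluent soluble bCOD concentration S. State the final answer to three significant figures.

For a completely mixed reactor with recycle the Lawrence–McCarty relation gives S = K_s·(1 + k_d·θ_c) / [θ_c·(Y·k − k_d) − 1] = 17.9 × (1 + 0.116 × 10.6) / [10.6 × (0.313 × 7.93 − 0.116) − 1] = 39.91 / 24.08 = 1.657 mg/L.

S ≈ 1.66 mg/L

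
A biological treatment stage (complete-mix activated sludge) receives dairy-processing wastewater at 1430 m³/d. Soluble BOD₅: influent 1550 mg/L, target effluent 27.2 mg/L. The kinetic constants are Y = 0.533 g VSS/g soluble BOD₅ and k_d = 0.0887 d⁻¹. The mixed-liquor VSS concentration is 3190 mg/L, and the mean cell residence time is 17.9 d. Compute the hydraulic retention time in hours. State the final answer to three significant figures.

τ ≈ 42.2 h

From the SRT design equation V = Y Q (S₀−S) θ_c / [X (1 + k_d θ_c)] = 0.533 × 1430 × (1550 − 27.2) × 17.9 / [3190 × (1 + 0.0887 × 17.9)] = 2.08×10^7 / 8255 = 2517 m³.
Hydraulic retention time τ = V/Q = 2517 / 1430 = 1.760 d = 42.24 h.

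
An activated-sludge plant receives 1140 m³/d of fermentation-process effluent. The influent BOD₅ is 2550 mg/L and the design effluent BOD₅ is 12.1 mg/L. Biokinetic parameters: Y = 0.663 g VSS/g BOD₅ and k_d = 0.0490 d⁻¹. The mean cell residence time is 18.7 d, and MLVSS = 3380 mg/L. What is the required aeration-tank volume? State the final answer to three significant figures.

V ≈ 5540 m³

Rearranging the biomass balance for a CMAS with decay, V = Y·Q·ΔS·θ_c / [X·(1+k_d θ_c)] = 0.663 × 1140 × (2550 − 12.1) × 18.7 / [3380 × (1 + 0.0490 × 18.7)] = 3.59×10^7 / 6477 = 5538 m³.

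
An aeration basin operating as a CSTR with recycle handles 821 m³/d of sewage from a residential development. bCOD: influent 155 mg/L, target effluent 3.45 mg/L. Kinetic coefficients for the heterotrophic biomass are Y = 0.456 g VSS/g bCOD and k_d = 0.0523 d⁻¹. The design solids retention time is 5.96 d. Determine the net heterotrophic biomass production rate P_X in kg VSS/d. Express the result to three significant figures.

Y_obs = Y / (1 + k_d θ_c) = 0.456 / (1 + 0.0523 × 5.96) = 0.456 / 1.312 = 0.3476.
Q·(S₀ − S) = 821 × (155 − 3.45) × 10⁻³ = 124.4 kg/d removed.
P_X = Y_obs · Q(S₀ − S) = 0.3476 × 124.4 = 43.25 kg VSS/d.

P_X ≈ 43.3 kg VSS/d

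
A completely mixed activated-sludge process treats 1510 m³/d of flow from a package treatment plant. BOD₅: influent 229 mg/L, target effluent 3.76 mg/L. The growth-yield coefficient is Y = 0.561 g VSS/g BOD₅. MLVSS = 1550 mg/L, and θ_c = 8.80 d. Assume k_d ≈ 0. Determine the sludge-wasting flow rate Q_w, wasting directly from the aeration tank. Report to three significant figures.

With k_d = 0 the design equation reduces to V = Y Q (S₀−S) θ_c / X = 0.561 × 1510 × (229 − 3.76) × 8.80 / 1550 = 1083 m³.
Wasting from the aeration tank: Q_w = V / θ_c = 1083 / 8.80 = 123.1 m³/d.

Q_w ≈ 123 m³/d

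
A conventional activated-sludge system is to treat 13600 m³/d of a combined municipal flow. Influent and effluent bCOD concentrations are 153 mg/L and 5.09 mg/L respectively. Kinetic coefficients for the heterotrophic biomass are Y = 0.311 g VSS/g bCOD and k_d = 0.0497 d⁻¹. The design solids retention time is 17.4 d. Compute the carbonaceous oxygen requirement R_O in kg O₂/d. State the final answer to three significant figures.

Correct the yield for decay: Y_obs = Y/(1 + k_d θ_c) = 0.311 / (1 + 0.0497 × 17.4) = 0.311 / 1.865 = 0.1668.
ΔS = 153 − 5.09 = 147.9 mg/L, so the substrate removal rate is 13600 × 147.9/1000 = 2012 kg bCOD/d.
Net sludge production P_X = 0.1668 × 2012 = 335.5 kg VSS/d.
R_O = Q·ΔS − 1.42 P_X = 2012 − 476.4 = 1535 kg O₂/d.

R_O ≈ 1540 kg O₂/d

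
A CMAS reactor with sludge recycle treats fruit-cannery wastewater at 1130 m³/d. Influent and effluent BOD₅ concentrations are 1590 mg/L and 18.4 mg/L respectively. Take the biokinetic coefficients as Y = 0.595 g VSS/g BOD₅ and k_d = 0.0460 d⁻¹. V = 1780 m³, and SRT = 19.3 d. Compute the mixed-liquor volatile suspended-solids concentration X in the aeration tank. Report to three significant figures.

X = Y·Q·ΔS·θ_c / [V·(1 + k_d θ_c)] = 0.595 × 1130 × (1590 − 18.4) × 19.3 / [1780 × (1 + 0.0460 × 19.3)] = 6069 mg/L.

X ≈ 6070 mg/L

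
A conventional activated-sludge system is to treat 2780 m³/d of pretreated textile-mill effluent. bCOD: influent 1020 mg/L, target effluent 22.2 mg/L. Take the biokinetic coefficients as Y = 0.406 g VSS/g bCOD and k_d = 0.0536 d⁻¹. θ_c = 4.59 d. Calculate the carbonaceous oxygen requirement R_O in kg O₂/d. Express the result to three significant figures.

R_O ≈ 1490 kg O₂/d

Y_obs = Y / (1 + k_d θ_c) = 0.406 / (1 + 0.0536 × 4.59) = 0.406 / 1.246 = 0.3258.
Mass of bCOD removed per day: Q(S₀ − S) = 2780 × 997.8 g/m³ = 2774 kg/d.
P_X = Y_obs·Q·(S₀ − S) = 0.3258 × 2774 = 903.8 kg VSS/d.
R_O = Q·ΔS − 1.42 P_X = 2774 − 1283 = 1490 kg O₂/d.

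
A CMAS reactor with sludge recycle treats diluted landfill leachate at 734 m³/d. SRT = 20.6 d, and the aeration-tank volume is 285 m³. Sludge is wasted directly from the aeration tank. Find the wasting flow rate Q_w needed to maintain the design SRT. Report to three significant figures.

With mixed-liquor wasting, θ_c = V/Q_w, so Q_w = V/θ_c = 285.0/20.6 = 13.83 m³/d.

Q_w ≈ 13.8 m³/d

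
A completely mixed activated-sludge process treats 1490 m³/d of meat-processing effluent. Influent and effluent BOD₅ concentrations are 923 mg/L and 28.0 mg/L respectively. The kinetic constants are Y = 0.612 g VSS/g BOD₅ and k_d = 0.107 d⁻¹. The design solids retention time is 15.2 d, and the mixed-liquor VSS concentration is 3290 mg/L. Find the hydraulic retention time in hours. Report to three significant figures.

τ ≈ 23.1 h

Rearranging the biomass balance for a CMAS with decay, V = Y·Q·ΔS·θ_c / [X·(1+k_d θ_c)] = 0.612 × 1490 × (923 − 28.0) × 15.2 / [3290 × (1 + 0.107 × 15.2)] = 1.24×10^7 / 8641 = 1436 m³.
HRT = V/Q = 1436 m³ / 1490 m³·d⁻¹ = 0.9635 d × 24 = 23.12 h.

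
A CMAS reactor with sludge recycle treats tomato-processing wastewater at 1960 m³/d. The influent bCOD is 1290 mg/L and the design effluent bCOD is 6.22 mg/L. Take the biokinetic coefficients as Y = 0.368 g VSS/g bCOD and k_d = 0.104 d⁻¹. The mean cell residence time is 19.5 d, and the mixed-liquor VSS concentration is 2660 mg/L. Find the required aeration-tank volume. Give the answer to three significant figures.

V ≈ 2240 m³

Steady-state biomass mass balance: V·X·(1 + k_d·θ_c) = Y·Q·(S₀ − S)·θ_c, so V = 0.368 × 1960 × (1290 − 6.22) × 19.5 / [2660 × (1 + 0.104 × 19.5)] = 1.81×10^7 / 8054 = 2242 m³.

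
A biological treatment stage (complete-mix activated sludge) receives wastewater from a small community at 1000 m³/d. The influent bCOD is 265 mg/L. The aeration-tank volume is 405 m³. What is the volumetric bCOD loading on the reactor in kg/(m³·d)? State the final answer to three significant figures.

L_v ≈ 0.654 kg bCOD/(m³·d)

Applied bCOD load per unit volume = Q·S₀/V = (1000 × 265/1000)/405.0 = 0.6543 kg bCOD·m⁻³·d⁻¹.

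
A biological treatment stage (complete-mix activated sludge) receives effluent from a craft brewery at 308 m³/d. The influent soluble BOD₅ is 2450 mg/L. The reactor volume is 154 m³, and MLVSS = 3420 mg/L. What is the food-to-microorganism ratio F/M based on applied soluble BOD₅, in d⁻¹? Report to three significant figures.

F/M ≈ 1.43 d⁻¹

Food-to-microorganism ratio F/M = Q S₀ / (V X) = 308 × 2450 / (154.0 × 3420) = 1.433 d⁻¹.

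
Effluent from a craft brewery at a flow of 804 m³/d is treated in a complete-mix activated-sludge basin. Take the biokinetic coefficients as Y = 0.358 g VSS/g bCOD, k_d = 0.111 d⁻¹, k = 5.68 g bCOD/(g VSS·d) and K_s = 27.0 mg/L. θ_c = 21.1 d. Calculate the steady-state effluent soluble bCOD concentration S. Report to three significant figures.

S ≈ 2.28 mg/L

Effluent substrate depends only on kinetics and SRT: S = K_s(1 + k_d θ_c) / [θ_c(Yk − k_d) − 1] = 27.0 × (1 + 0.111 × 21.1) / [21.1 × (0.358 × 5.68 − 0.111) − 1] = 90.24 / 39.56 = 2.281 mg/L.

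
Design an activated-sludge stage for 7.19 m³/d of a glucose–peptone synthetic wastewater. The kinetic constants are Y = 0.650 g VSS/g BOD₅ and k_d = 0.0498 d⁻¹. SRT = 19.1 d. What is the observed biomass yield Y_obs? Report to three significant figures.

Y_obs = Y / (1 + k_d θ_c) = 0.650 / (1 + 0.0498 × 19.1) = 0.650 / 1.951 = 0.3331.

Y_obs ≈ 0.333 g VSS/g BOD₅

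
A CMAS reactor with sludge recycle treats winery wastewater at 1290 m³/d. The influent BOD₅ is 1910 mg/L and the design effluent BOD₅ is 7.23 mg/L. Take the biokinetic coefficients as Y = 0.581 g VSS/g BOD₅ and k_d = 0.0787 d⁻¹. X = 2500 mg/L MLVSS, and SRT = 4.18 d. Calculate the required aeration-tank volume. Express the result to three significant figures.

V ≈ 1790 m³

Steady-state biomass mass balance: V·X·(1 + k_d·θ_c) = Y·Q·(S₀ − S)·θ_c, so V = 0.581 × 1290 × (1910 − 7.23) × 4.18 / [2500 × (1 + 0.0787 × 4.18)] = 5.96×10^6 / 3322 = 1794 m³.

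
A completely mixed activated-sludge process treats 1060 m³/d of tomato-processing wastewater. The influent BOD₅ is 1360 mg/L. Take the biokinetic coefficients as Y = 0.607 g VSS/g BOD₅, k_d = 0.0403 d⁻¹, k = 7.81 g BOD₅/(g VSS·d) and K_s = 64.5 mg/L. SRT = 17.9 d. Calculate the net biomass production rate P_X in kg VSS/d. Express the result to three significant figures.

P_X ≈ 508 kg VSS/d

Effluent substrate depends only on kinetics and SRT: S = K_s(1 + k_d θ_c) / [θ_c(Yk − k_d) − 1] = 64.5 × (1 + 0.0403 × 17.9) / [17.9 × (0.607 × 7.81 − 0.0403) − 1] = 111.0 / 83.14 = 1.335 mg/L.
Correct the yield for decay: Y_obs = Y/(1 + k_d θ_c) = 0.607 / (1 + 0.0403 × 17.9) = 0.607 / 1.721 = 0.3526.
Mass of BOD₅ removed per day: Q(S₀ − S) = 1060 × 1359 g/m³ = 1440 kg/d.
So the net sludge growth is P_X = 0.3526 × 1440 = 507.8 kg VSS/d.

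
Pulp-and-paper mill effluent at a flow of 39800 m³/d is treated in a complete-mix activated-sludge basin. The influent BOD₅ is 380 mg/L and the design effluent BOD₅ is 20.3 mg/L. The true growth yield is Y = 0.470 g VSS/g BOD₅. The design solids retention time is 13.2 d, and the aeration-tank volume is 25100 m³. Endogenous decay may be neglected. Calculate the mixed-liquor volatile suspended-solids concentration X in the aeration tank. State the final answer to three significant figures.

X ≈ 3540 mg/L

Without decay, X = Y Q (S₀−S) θ_c / V = 0.470 × 39800 × (380 − 20.3) × 13.2 / 25100 = 3539 mg/L.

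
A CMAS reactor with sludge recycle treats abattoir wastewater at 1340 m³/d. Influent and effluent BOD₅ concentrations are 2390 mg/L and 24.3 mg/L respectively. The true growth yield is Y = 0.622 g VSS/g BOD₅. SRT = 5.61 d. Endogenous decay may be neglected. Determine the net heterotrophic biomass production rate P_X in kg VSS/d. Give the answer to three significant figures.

Since k_d ≈ 0, Y_obs = Y = 0.622 g VSS/g BOD₅.
ΔS = 2390 − 24.3 = 2366 mg/L, so the substrate removal rate is 1340 × 2366/1000 = 3170 kg BOD₅/d.
Biomass produced: P_X = Y_obs·Q·ΔS = 0.6220 × 3170 ≈ 1972 kg VSS/d.

P_X ≈ 1970 kg VSS/d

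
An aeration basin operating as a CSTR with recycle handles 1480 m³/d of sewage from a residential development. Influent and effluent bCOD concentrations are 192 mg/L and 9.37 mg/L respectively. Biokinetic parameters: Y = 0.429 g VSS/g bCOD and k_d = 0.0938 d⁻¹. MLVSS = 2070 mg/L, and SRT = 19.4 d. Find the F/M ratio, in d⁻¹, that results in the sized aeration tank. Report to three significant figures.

F/M ≈ 0.356 d⁻¹

Rearranging the biomass balance for a CMAS with decay, V = Y·Q·ΔS·θ_c / [X·(1+k_d θ_c)] = 0.429 × 1480 × (192 − 9.37) × 19.4 / [2070 × (1 + 0.0938 × 19.4)] = 2.25×10^6 / 5837 = 385.4 m³.
F/M = Q·S₀ / (V·X) = 1480 × 192 / (385.4 × 2070) = 0.3562 g bCOD·(g VSS·d)⁻¹.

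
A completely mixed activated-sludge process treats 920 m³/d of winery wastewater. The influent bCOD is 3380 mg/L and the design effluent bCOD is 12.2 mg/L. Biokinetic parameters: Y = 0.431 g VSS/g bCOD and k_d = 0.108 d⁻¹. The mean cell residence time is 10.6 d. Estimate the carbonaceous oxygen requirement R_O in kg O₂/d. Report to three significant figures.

Observed yield with endogenous decay: Y_obs = Y / (1 + k_d·θ_c) = 0.431 / (1 + 0.108 × 10.6) = 0.431 / 2.145 = 0.2010 g VSS/g bCOD.
Mass of bCOD removed per day: Q(S₀ − S) = 920 × 3368 g/m³ = 3098 kg/d.
Biomass synthesised: P_X = Y_obs × 3098 = 622.6 kg VSS/d.
R_O = Q·(S₀ − S) − 1.42·P_X = 3098 − 1.42 × 622.6 = 2214 kg O₂/d.

R_O ≈ 2210 kg O₂/d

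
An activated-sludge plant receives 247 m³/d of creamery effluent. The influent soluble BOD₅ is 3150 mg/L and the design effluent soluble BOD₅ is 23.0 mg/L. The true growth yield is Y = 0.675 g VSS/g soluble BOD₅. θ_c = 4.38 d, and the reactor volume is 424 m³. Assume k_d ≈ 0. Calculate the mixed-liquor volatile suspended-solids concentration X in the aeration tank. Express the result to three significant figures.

From V·X = Y·Q·(S₀ − S)·θ_c (decay neglected): X = 0.675 × 247 × (3150 − 23.0) × 4.38 / 424 = 5386 mg/L.

X ≈ 5390 mg/L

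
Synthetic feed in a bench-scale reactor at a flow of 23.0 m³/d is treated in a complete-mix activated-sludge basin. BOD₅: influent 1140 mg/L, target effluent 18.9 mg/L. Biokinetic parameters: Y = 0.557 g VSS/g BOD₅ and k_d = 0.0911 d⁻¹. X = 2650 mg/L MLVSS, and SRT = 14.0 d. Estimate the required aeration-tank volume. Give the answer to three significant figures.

Steady-state biomass mass balance: V·X·(1 + k_d·θ_c) = Y·Q·(S₀ − S)·θ_c, so V = 0.557 × 23.0 × (1140 − 18.9) × 14.0 / [2650 × (1 + 0.0911 × 14.0)] = 2.01×10^5 / 6030 = 33.35 m³.

V ≈ 33.3 m³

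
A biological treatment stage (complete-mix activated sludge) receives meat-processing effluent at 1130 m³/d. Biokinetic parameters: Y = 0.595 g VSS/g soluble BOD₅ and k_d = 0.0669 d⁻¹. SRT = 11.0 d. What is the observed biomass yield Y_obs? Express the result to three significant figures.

Y_obs ≈ 0.343 g VSS/g soluble BOD₅

Correct the yield for decay: Y_obs = Y/(1 + k_d θ_c) = 0.595 / (1 + 0.0669 × 11.0) = 0.595 / 1.736 = 0.3428.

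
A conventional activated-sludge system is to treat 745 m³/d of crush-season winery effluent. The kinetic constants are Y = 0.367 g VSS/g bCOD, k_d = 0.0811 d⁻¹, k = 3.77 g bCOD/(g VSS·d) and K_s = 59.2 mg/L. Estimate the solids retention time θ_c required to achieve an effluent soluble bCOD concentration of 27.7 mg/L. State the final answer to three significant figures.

Specific growth rate at S = 27.7 mg/L: μ = YkS/(K_s+S) = 0.367·3.77·27.7/(59.2+27.7) = 0.4410 d⁻¹.
θ_c = 1/(μ − k_d) = 1/(0.4410 − 0.0811) = 1/0.3599 = 2.778 d.

θ_c ≈ 2.78 d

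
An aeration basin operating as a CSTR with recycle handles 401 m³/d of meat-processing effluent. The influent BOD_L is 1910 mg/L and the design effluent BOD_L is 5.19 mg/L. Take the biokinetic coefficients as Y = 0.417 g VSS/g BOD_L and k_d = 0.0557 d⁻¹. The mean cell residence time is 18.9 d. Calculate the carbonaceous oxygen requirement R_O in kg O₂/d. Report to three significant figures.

R_O ≈ 543 kg O₂/d

The observed yield is Y_obs = Y/(1 + k_d·θ_c) = 0.417 / (1 + 0.0557 × 18.9) = 0.417 / 2.053 = 0.2031 g VSS per g BOD_L removed.
Q·(S₀ − S) = 401 × (1910 − 5.19) × 10⁻³ = 763.8 kg/d removed.
Biomass synthesised: P_X = Y_obs × 763.8 = 155.2 kg VSS/d.
R_O = Q·ΔS − 1.42 P_X = 763.8 − 220.3 = 543.5 kg O₂/d.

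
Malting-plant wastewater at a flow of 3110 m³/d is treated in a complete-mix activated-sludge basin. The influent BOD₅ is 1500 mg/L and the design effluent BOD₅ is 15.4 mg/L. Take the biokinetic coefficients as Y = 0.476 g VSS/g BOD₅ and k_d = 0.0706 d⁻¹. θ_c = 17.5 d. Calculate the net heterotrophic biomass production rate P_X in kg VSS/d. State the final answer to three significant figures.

Observed yield with endogenous decay: Y_obs = Y / (1 + k_d·θ_c) = 0.476 / (1 + 0.0706 × 17.5) = 0.476 / 2.236 = 0.2129 g VSS/g BOD₅.
ΔS = 1500 − 15.4 = 1485 mg/L, so the substrate removal rate is 3110 × 1485/1000 = 4617 kg BOD₅/d.
Net biomass production P_X = Y_obs × Q·(S₀ − S) = 0.2129 × 4617 = 983.1 kg VSS/d.

P_X ≈ 983 kg VSS/d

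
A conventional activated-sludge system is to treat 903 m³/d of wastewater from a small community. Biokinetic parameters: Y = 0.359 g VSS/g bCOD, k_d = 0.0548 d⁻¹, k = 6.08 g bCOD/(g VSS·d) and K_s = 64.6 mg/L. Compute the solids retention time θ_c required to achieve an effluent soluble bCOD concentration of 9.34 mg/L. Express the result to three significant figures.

Specific growth rate at S = 9.34 mg/L: μ = YkS/(K_s+S) = 0.359·6.08·9.34/(64.6+9.34) = 0.2757 d⁻¹.
θ_c = 1/(μ − k_d) = 1/(0.2757 − 0.0548) = 1/0.2209 = 4.527 d.

θ_c ≈ 4.53 d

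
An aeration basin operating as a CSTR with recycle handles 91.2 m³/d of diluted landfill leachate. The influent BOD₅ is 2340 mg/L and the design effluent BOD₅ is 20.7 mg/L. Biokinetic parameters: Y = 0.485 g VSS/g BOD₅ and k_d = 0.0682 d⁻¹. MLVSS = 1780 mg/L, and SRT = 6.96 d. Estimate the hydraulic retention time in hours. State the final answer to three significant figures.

Steady-state biomass mass balance: V·X·(1 + k_d·θ_c) = Y·Q·(S₀ − S)·θ_c, so V = 0.485 × 91.2 × (2340 − 20.7) × 6.96 / [1780 × (1 + 0.0682 × 6.96)] = 7.14×10^5 / 2625 = 272.0 m³.
Hydraulic retention time τ = V/Q = 272.0 / 91.2 = 2.983 d = 71.58 h.

τ ≈ 71.6 h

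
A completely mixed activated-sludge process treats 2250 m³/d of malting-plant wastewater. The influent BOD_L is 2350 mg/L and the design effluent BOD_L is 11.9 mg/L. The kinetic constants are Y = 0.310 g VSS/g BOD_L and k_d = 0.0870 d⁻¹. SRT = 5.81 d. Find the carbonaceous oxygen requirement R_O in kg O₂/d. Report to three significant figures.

R_O ≈ 3720 kg O₂/d

The observed yield is Y_obs = Y/(1 + k_d·θ_c) = 0.310 / (1 + 0.0870 × 5.81) = 0.310 / 1.505 = 0.2059 g VSS per g BOD_L removed.
ΔS = 2350 − 11.9 = 2338 mg/L, so the substrate removal rate is 2250 × 2338/1000 = 5261 kg BOD_L/d.
P_X = Y_obs·Q·(S₀ − S) = 0.2059 × 5261 = 1083 kg VSS/d.
R_O = Q·ΔS − 1.42 P_X = 5261 − 1538 = 3722 kg O₂/d.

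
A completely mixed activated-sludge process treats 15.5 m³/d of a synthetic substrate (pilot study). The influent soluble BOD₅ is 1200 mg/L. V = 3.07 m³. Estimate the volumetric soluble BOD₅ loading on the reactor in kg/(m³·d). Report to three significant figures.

L_v ≈ 6.06 kg soluble BOD₅/(m³·d)

L_v = Q S₀ / V = 15.5 × 1200 × 10⁻³ / 3.070 = 6.059 kg/(m³·d).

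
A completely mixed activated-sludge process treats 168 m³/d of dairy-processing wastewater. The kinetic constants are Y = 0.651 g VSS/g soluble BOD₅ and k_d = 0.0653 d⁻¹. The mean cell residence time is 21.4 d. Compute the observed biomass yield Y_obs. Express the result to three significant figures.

The observed yield is Y_obs = Y/(1 + k_d·θ_c) = 0.651 / (1 + 0.0653 × 21.4) = 0.651 / 2.397 = 0.2715 g VSS per g soluble BOD₅ removed.

Y_obs ≈ 0.272 g VSS/g soluble BOD₅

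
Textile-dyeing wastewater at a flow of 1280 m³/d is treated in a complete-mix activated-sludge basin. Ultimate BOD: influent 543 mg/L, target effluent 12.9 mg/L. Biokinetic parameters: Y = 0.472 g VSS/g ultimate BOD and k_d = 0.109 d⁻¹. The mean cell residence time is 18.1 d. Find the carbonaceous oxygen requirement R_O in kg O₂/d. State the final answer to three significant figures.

Correct the yield for decay: Y_obs = Y/(1 + k_d θ_c) = 0.472 / (1 + 0.109 × 18.1) = 0.472 / 2.973 = 0.1588.
ΔS = 543 − 12.9 = 530.1 mg/L, so the substrate removal rate is 1280 × 530.1/1000 = 678.5 kg ultimate BOD/d.
P_X = Y_obs·Q·(S₀ − S) = 0.1588 × 678.5 = 107.7 kg VSS/d.
R_O = Q·(S₀ − S) − 1.42·P_X = 678.5 − 1.42 × 107.7 = 525.6 kg O₂/d.

R_O ≈ 526 kg O₂/d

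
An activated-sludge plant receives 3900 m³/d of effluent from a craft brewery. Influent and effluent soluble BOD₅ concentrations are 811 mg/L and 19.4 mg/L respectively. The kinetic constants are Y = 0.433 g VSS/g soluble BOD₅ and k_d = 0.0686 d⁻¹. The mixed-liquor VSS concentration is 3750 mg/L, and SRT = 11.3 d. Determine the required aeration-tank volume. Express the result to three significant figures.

From the SRT design equation V = Y Q (S₀−S) θ_c / [X (1 + k_d θ_c)] = 0.433 × 3900 × (811 − 19.4) × 11.3 / [3750 × (1 + 0.0686 × 11.3)] = 1.51×10^7 / 6657 = 2269 m³.

V ≈ 2270 m³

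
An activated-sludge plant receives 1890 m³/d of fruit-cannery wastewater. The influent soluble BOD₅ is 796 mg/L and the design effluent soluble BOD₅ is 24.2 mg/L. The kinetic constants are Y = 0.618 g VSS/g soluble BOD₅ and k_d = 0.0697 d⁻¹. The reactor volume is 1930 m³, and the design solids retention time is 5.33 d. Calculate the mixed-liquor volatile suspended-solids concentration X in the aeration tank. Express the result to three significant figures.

X ≈ 1820 mg/L

Solving the biomass balance for X: X = Y Q (S₀−S) θ_c / [V (1+k_d θ_c)] = 0.618 × 1890 × (796 − 24.2) × 5.33 / [1930 × (1 + 0.0697 × 5.33)] = 1815 mg/L.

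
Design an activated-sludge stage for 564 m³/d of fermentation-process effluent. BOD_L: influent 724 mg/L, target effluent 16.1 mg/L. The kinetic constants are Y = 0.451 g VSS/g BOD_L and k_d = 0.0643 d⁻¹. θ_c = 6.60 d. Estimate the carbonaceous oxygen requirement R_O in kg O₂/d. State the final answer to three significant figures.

The observed yield is Y_obs = Y/(1 + k_d·θ_c) = 0.451 / (1 + 0.0643 × 6.60) = 0.451 / 1.424 = 0.3166 g VSS per g BOD_L removed.
Substrate removed = Q·(S₀ − S) = 564 m³/d × (724 − 16.1) g/m³ = 3.99×10^5 g/d = 399.3 kg/d.
Biomass synthesised: P_X = Y_obs × 399.3 = 126.4 kg VSS/d.
R_O = Q·(S₀ − S) − 1.42·P_X = 399.3 − 1.42 × 126.4 = 219.7 kg O₂/d.

R_O ≈ 220 kg O₂/d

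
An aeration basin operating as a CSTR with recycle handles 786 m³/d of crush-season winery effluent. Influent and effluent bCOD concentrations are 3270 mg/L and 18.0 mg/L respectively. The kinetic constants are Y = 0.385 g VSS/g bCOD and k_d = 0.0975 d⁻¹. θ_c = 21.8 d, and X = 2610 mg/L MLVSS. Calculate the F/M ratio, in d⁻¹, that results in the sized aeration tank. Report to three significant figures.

F/M ≈ 0.374 d⁻¹

Steady-state biomass mass balance: V·X·(1 + k_d·θ_c) = Y·Q·(S₀ − S)·θ_c, so V = 0.385 × 786 × (3270 − 18.0) × 21.8 / [2610 × (1 + 0.0975 × 21.8)] = 2.15×10^7 / 8158 = 2630 m³.
F/M = Q·S₀ / (V·X) = 786 × 3270 / (2630 × 2610) = 0.3745 g bCOD·(g VSS·d)⁻¹.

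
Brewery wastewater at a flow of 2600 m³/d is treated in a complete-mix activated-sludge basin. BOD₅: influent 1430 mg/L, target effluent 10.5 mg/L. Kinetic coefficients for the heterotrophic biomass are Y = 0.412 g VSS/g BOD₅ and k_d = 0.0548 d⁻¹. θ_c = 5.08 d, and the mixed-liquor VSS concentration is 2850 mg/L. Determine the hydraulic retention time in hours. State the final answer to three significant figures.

Rearranging the biomass balance for a CMAS with decay, V = Y·Q·ΔS·θ_c / [X·(1+k_d θ_c)] = 0.412 × 2600 × (1430 − 10.5) × 5.08 / [2850 × (1 + 0.0548 × 5.08)] = 7.72×10^6 / 3643 = 2120 m³.
HRT = V/Q = 2120 m³ / 2600 m³·d⁻¹ = 0.8154 d × 24 = 19.57 h.

τ ≈ 19.6 h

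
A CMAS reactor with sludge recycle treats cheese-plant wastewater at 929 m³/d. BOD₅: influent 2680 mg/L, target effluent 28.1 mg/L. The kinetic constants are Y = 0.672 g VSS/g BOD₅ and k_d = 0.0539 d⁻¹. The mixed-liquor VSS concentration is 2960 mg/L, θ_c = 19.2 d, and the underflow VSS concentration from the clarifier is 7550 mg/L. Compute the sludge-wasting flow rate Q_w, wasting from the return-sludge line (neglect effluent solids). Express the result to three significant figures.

Q_w ≈ 108 m³/d

Steady-state biomass mass balance: V·X·(1 + k_d·θ_c) = Y·Q·(S₀ − S)·θ_c, so V = 0.672 × 929 × (2680 − 28.1) × 19.2 / [2960 × (1 + 0.0539 × 19.2)] = 3.18×10^7 / 6023 = 5277 m³.
Q_w = (V·X)/(θ_c X_r) = 5277 × 2960 / (19.2 × 7550) = 107.8 m³/d.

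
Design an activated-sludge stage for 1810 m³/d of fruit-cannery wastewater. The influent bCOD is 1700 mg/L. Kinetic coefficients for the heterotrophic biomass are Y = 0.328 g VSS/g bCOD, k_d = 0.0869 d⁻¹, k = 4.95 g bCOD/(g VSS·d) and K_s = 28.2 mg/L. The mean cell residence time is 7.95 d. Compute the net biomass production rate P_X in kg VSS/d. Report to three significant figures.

P_X ≈ 595 kg VSS/d

For a completely mixed reactor with recycle the Lawrence–McCarty relation gives S = K_s·(1 + k_d·θ_c) / [θ_c·(Y·k − k_d) − 1] = 28.2 × (1 + 0.0869 × 7.95) / [7.95 × (0.328 × 4.95 − 0.0869) − 1] = 47.68 / 11.22 = 4.251 mg/L.
The observed yield is Y_obs = Y/(1 + k_d·θ_c) = 0.328 / (1 + 0.0869 × 7.95) = 0.328 / 1.691 = 0.1940 g VSS per g bCOD removed.
Substrate removed = Q·(S₀ − S) = 1810 m³/d × (1700 − 4.25) g/m³ = 3.07×10^6 g/d = 3069 kg/d.
Net biomass production P_X = Y_obs × Q·(S₀ − S) = 0.1940 × 3069 = 595.4 kg VSS/d.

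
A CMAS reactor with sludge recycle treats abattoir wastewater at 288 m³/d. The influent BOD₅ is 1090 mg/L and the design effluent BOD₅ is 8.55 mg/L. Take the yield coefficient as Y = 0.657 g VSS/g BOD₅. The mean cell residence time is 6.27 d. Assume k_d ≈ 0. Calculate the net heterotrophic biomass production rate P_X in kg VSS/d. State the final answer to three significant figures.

P_X ≈ 205 kg VSS/d

With endogenous decay neglected, the observed yield equals the true yield: Y_obs = Y = 0.657 g VSS/g BOD₅.
Q·(S₀ − S) = 288 × (1090 − 8.55) × 10⁻³ = 311.5 kg/d removed.
Net biomass production P_X = Y_obs × Q·(S₀ − S) = 0.6570 × 311.5 = 204.6 kg VSS/d.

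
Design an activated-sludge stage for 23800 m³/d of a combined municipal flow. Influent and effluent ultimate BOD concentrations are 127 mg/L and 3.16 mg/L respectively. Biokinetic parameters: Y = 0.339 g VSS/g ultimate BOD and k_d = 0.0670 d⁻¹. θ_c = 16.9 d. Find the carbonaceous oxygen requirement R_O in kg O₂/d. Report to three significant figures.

Observed yield with endogenous decay: Y_obs = Y / (1 + k_d·θ_c) = 0.339 / (1 + 0.0670 × 16.9) = 0.339 / 2.132 = 0.1590 g VSS/g ultimate BOD.
Q·(S₀ − S) = 23800 × (127 − 3.16) × 10⁻³ = 2947 kg/d removed.
P_X = Y_obs·Q·(S₀ − S) = 0.1590 × 2947 = 468.6 kg VSS/d.
R_O = Q·(S₀ − S) − 1.42·P_X = 2947 − 1.42 × 468.6 = 2282 kg O₂/d.

R_O ≈ 2280 kg O₂/d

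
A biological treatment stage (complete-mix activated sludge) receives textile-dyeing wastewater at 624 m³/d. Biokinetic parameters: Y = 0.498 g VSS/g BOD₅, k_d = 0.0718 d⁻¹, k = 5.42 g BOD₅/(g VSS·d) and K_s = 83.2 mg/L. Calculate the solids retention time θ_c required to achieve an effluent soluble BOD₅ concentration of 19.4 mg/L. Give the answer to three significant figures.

From 1/θ_c = Y·k·S/(K_s + S) − k_d: Y·k·S/(K_s+S) = 0.498 × 5.42 × 19.4 / (83.2 + 19.4) = 0.5104 d⁻¹.
1/θ_c = 0.5104 − 0.0718 = 0.4386 d⁻¹, so θ_c = 2.280 d.

θ_c ≈ 2.28 d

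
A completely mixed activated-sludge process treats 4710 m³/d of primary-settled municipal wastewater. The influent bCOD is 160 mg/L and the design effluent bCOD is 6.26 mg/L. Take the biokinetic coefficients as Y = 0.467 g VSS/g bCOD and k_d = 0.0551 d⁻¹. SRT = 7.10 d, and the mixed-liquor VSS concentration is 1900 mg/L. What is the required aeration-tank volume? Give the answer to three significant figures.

V ≈ 908 m³

Rearranging the biomass balance for a CMAS with decay, V = Y·Q·ΔS·θ_c / [X·(1+k_d θ_c)] = 0.467 × 4710 × (160 − 6.26) × 7.10 / [1900 × (1 + 0.0551 × 7.10)] = 2.4×10^6 / 2643 = 908.3 m³.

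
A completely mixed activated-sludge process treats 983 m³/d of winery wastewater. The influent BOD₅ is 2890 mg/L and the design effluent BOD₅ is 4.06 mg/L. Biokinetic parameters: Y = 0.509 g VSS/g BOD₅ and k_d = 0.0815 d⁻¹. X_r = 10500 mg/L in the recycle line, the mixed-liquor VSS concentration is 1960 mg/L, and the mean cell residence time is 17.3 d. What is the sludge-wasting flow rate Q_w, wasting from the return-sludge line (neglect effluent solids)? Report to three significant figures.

Q_w ≈ 57.1 m³/d

Rearranging the biomass balance for a CMAS with decay, V = Y·Q·ΔS·θ_c / [X·(1+k_d θ_c)] = 0.509 × 983 × (2890 − 4.06) × 17.3 / [1960 × (1 + 0.0815 × 17.3)] = 2.5×10^7 / 4724 = 5289 m³.
Q_w = (V·X)/(θ_c X_r) = 5289 × 1960 / (17.3 × 10500) = 57.06 m³/d.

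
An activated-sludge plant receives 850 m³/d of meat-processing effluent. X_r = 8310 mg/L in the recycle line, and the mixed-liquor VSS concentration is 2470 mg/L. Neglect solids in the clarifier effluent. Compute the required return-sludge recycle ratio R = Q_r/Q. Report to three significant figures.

R = Q_r/Q = X/(X_r − X) = 2470 / (8310 − 2470) = 0.4229.

R ≈ 0.423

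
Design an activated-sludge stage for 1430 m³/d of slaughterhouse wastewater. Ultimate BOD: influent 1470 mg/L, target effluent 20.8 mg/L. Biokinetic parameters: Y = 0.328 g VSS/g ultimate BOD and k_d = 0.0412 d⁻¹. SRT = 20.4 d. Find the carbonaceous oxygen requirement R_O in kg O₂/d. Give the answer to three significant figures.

R_O ≈ 1550 kg O₂/d

The observed yield is Y_obs = Y/(1 + k_d·θ_c) = 0.328 / (1 + 0.0412 × 20.4) = 0.328 / 1.840 = 0.1782 g VSS per g ultimate BOD removed.
Substrate removed = Q·(S₀ − S) = 1430 m³/d × (1470 − 20.8) g/m³ = 2.07×10^6 g/d = 2072 kg/d.
P_X = Y_obs·Q·(S₀ − S) = 0.1782 × 2072 = 369.3 kg VSS/d.
Carbonaceous O₂ demand = substrate oxidised − cell-mass equivalent = 2072 − 1.42 × 369.3 = 1548 kg O₂/d.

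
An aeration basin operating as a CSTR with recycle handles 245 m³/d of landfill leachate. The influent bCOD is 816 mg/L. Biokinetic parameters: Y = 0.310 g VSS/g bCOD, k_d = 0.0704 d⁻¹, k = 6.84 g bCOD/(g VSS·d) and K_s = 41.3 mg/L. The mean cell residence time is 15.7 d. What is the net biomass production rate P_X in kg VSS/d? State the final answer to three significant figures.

Effluent substrate depends only on kinetics and SRT: S = K_s(1 + k_d θ_c) / [θ_c(Yk − k_d) − 1] = 41.3 × (1 + 0.0704 × 15.7) / [15.7 × (0.310 × 6.84 − 0.0704) − 1] = 86.95 / 31.19 = 2.788 mg/L.
Correct the yield for decay: Y_obs = Y/(1 + k_d θ_c) = 0.310 / (1 + 0.0704 × 15.7) = 0.310 / 2.105 = 0.1472.
Substrate removed = Q·(S₀ − S) = 245 m³/d × (816 − 2.79) g/m³ = 1.99×10^5 g/d = 199.2 kg/d.
Biomass produced: P_X = Y_obs·Q·ΔS = 0.1472 × 199.2 ≈ 29.34 kg VSS/d.

P_X ≈ 29.3 kg VSS/d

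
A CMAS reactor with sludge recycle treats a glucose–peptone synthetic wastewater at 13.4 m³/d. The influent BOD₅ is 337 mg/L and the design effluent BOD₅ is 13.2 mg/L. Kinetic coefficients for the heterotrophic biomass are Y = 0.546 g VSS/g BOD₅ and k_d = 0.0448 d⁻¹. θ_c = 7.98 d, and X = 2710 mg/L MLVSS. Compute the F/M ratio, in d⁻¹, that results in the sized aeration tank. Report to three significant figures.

F/M ≈ 0.324 d⁻¹

From the SRT design equation V = Y Q (S₀−S) θ_c / [X (1 + k_d θ_c)] = 0.546 × 13.4 × (337 − 13.2) × 7.98 / [2710 × (1 + 0.0448 × 7.98)] = 1.89×10^4 / 3679 = 5.139 m³.
Food-to-microorganism ratio F/M = Q S₀ / (V X) = 13.4 × 337 / (5.139 × 2710) = 0.3243 d⁻¹.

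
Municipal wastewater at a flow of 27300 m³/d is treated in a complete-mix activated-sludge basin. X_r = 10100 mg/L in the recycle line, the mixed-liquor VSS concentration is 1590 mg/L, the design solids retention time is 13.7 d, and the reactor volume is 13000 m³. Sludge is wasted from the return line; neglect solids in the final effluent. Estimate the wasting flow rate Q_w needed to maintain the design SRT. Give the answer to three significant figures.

Wasting from the return line (neglecting effluent solids): Q_w = V·X / (θ_c·X_r) = 13000 × 1590 / (13.7 × 10100) = 149.4 m³/d.

Q_w ≈ 149 m³/d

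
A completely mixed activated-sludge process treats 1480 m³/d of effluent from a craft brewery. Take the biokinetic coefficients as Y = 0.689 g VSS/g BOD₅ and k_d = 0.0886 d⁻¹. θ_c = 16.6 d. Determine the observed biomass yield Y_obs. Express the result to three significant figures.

Y_obs ≈ 0.279 g VSS/g BOD₅

Y_obs = Y / (1 + k_d θ_c) = 0.689 / (1 + 0.0886 × 16.6) = 0.689 / 2.471 = 0.2789.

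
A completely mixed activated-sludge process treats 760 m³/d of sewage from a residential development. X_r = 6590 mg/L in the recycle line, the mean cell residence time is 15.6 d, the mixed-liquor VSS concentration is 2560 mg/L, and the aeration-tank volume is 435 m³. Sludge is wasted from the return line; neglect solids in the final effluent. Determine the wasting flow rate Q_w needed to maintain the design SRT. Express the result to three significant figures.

Q_w = (V·X)/(θ_c X_r) = 435.0 × 2560 / (15.6 × 6590) = 10.83 m³/d.

Q_w ≈ 10.8 m³/d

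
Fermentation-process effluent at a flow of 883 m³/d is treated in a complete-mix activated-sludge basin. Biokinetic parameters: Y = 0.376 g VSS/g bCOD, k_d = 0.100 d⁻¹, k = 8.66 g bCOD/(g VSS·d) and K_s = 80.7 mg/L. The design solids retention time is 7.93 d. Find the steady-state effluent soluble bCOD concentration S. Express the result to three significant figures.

Effluent substrate depends only on kinetics and SRT: S = K_s(1 + k_d θ_c) / [θ_c(Yk − k_d) − 1] = 80.7 × (1 + 0.100 × 7.93) / [7.93 × (0.376 × 8.66 − 0.100) − 1] = 144.7 / 24.03 = 6.022 mg/L.

S ≈ 6.02 mg/L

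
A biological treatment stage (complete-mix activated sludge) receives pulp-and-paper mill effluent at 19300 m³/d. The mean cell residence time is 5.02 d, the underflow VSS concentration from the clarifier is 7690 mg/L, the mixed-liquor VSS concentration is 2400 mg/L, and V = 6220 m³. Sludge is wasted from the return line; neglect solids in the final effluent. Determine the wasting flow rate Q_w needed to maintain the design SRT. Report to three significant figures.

θ_c = V·X/(Q_w·X_r) when wasting from the recycle, so Q_w = V·X/(θ_c·X_r) = 6220 × 2400 / (5.02 × 7690) = 386.7 m³/d.

Q_w ≈ 387 m³/d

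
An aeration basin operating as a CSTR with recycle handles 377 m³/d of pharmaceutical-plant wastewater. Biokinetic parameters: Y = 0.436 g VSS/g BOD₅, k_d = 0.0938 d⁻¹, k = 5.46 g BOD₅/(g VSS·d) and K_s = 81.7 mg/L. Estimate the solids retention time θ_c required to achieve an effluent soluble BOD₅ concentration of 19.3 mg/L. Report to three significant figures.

θ_c ≈ 2.77 d

At the target effluent, Y k S/(K_s+S) = 0.436×5.46×19.3/101.0 = 0.4549 d⁻¹.
1/θ_c = 0.4549 − 0.0938 = 0.3611 d⁻¹, so θ_c = 2.769 d.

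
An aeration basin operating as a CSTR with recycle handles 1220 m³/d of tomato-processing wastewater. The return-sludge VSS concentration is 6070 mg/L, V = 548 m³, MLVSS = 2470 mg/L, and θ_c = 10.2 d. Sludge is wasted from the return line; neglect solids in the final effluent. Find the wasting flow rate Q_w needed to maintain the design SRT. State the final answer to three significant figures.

Q_w ≈ 21.9 m³/d

θ_c = V·X/(Q_w·X_r) when wasting from the recycle, so Q_w = V·X/(θ_c·X_r) = 548.0 × 2470 / (10.2 × 6070) = 21.86 m³/d.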